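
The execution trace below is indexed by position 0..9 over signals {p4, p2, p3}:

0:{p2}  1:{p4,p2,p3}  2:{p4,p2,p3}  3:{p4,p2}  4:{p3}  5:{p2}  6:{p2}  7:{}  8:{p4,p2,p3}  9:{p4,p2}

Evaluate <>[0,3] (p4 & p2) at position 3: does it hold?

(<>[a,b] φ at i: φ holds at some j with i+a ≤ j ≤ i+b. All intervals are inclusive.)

Check (p4 & p2) at each j in [3,6]:
  j=3: true
  j=4: false
  j=5: false
  j=6: false
Found at j=3 → formula holds.

True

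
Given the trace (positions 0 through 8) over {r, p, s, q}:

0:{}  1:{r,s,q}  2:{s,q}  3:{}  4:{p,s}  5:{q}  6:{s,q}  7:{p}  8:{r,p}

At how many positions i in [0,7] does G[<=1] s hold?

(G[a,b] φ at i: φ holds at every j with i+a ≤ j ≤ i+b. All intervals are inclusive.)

1

Evaluate at each i in [0,7]:
  i=0: ✗ (fails at j=0)
  i=1: ✓ (all of [1,2])
  i=2: ✗ (fails at j=3)
  i=3: ✗ (fails at j=3)
  i=4: ✗ (fails at j=5)
  i=5: ✗ (fails at j=5)
  i=6: ✗ (fails at j=7)
  i=7: ✗ (fails at j=7)
Positions where it holds: {1} → 1.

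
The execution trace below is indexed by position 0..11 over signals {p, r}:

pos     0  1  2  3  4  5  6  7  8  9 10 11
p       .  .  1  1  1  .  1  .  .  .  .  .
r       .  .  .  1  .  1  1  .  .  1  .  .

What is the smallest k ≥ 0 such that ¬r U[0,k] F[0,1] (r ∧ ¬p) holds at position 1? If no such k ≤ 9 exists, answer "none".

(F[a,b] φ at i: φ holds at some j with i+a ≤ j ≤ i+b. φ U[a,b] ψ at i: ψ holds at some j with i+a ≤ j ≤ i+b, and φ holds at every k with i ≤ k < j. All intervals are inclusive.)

none

Need earliest j ≥ 1 with F[0,1] (r ∧ ¬p), and ¬r at every k in [1,j-1].
  j=1: rhs fails.
  j=2: rhs fails.
  j=3: rhs fails.
  j=4: rhs holds but lhs fails at k=3.
  j=5: rhs holds but lhs fails at k=3.
  j=6: rhs fails.
  j=7: rhs fails.
  j=8: rhs holds but lhs fails at k=3.
  j=9: rhs holds but lhs fails at k=3.
  j=10: rhs fails.
No witness within the range → none.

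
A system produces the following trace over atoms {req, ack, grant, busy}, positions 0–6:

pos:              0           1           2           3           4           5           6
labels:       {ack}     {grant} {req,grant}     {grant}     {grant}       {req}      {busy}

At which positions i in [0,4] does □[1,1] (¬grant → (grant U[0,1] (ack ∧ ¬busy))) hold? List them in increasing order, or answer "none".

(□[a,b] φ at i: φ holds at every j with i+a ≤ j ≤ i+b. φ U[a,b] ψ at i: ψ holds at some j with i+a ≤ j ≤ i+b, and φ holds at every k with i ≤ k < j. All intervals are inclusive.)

0, 1, 2, 3

Evaluate at each i in [0,4]:
  i=0: ✓ (all of [1,1])
  i=1: ✓ (all of [2,2])
  i=2: ✓ (all of [3,3])
  i=3: ✓ (all of [4,4])
  i=4: ✗ (fails at j=5)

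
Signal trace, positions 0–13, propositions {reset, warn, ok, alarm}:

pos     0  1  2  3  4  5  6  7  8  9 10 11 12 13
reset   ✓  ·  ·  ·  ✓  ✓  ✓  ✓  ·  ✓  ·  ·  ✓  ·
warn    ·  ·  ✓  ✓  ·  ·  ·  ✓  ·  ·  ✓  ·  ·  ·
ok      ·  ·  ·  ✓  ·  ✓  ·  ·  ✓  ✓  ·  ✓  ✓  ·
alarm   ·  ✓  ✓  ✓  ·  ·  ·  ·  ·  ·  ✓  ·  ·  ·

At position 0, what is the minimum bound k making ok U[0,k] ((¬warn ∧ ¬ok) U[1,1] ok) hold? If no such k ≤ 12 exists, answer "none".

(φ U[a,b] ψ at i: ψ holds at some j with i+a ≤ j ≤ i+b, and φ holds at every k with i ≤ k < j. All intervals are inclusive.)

Need earliest j ≥ 0 with ((¬warn ∧ ¬ok) U[1,1] ok), and ok at every k in [0,j-1].
  j=0: rhs fails.
  j=1: rhs fails.
  j=2: rhs fails.
  j=3: rhs fails.
  j=4: rhs holds but lhs fails at k=0.
  j=5: rhs fails.
  j=6: rhs fails.
  j=7: rhs fails.
  j=8: rhs fails.
  j=9: rhs fails.
  j=10: rhs fails.
  j=11: rhs fails.
  j=12: rhs fails.
No witness within the range → none.

none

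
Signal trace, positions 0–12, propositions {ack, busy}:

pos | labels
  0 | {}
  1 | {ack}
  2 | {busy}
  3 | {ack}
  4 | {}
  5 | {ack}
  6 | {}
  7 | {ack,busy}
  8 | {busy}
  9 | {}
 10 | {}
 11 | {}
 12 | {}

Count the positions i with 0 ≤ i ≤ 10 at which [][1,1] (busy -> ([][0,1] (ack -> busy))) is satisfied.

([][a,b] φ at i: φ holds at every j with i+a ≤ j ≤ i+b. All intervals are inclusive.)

Evaluate at each i in [0,10]:
  i=0: ✓ (all of [1,1])
  i=1: ✗ (fails at j=2)
  i=2: ✓ (all of [3,3])
  i=3: ✓ (all of [4,4])
  i=4: ✓ (all of [5,5])
  i=5: ✓ (all of [6,6])
  i=6: ✓ (all of [7,7])
  i=7: ✓ (all of [8,8])
  i=8: ✓ (all of [9,9])
  i=9: ✓ (all of [10,10])
  i=10: ✓ (all of [11,11])
Positions where it holds: {0, 2, 3, 4, 5, 6, 7, 8, 9, 10} → 10.

10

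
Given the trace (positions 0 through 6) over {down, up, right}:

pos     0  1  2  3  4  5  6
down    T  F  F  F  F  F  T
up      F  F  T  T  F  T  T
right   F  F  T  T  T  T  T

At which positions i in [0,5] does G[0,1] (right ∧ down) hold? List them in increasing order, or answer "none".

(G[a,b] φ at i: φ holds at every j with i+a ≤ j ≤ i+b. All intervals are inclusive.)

Evaluate at each i in [0,5]:
  i=0: ✗ (fails at j=0)
  i=1: ✗ (fails at j=1)
  i=2: ✗ (fails at j=2)
  i=3: ✗ (fails at j=3)
  i=4: ✗ (fails at j=4)
  i=5: ✗ (fails at j=5)

none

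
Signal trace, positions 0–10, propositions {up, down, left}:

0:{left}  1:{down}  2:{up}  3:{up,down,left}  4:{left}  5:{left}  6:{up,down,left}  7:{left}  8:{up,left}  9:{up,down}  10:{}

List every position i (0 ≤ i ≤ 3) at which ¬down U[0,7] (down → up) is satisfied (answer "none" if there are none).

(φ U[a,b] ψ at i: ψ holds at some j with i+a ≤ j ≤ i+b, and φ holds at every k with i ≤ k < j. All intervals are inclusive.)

0, 2, 3

Evaluate at each i in [0,3]:
  i=0: ✓ (rhs at j=0)
  i=1: ✗ (lhs fails at k=1 before rhs at j=2)
  i=2: ✓ (rhs at j=2)
  i=3: ✓ (rhs at j=3)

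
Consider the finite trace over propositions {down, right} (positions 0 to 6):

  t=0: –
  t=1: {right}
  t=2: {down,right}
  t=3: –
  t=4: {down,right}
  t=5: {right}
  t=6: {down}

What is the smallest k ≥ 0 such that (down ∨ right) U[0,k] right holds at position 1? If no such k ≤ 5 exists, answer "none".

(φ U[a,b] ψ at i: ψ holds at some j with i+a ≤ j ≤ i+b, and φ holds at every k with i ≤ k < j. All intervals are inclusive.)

0

Need earliest j ≥ 1 with right, and (down ∨ right) at every k in [1,j-1].
  j=1: rhs holds (empty prefix). k = 0.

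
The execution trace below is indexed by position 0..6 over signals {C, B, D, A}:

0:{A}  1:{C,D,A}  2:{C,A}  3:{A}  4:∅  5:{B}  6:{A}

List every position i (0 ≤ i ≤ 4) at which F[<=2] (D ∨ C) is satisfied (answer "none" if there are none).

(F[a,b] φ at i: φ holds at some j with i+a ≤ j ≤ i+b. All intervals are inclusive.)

Evaluate at each i in [0,4]:
  i=0: ✓ (witness j=1)
  i=1: ✓ (witness j=1)
  i=2: ✓ (witness j=2)
  i=3: ✗ (none in [3,5])
  i=4: ✗ (none in [4,6])

0, 1, 2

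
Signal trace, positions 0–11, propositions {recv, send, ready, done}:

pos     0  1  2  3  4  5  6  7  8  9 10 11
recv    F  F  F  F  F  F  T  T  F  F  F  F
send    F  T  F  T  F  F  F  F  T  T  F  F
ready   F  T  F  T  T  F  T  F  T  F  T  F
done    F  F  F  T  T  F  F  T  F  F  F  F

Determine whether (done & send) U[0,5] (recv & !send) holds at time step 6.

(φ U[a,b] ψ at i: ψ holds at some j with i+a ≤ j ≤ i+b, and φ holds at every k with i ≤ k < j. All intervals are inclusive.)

Need some j in [6,11] with (recv & !send), and (done & send) at every k in [6,j-1].
  j=6: (recv & !send) holds; no prefix to check → satisfied.

Yes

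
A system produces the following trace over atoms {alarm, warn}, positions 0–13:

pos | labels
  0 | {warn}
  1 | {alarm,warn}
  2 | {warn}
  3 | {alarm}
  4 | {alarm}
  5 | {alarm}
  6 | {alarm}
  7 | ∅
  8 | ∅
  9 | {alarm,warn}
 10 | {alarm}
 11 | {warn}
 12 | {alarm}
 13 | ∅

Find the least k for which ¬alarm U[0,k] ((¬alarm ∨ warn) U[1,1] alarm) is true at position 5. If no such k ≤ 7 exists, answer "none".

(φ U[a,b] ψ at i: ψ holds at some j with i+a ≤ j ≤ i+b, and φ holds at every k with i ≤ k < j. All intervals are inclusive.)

Need earliest j ≥ 5 with ((¬alarm ∨ warn) U[1,1] alarm), and ¬alarm at every k in [5,j-1].
  j=5: rhs fails.
  j=6: rhs fails.
  j=7: rhs fails.
  j=8: rhs holds but lhs fails at k=5.
  j=9: rhs holds but lhs fails at k=5.
  j=10: rhs fails.
  j=11: rhs holds but lhs fails at k=5.
  j=12: rhs fails.
No witness within the range → none.

none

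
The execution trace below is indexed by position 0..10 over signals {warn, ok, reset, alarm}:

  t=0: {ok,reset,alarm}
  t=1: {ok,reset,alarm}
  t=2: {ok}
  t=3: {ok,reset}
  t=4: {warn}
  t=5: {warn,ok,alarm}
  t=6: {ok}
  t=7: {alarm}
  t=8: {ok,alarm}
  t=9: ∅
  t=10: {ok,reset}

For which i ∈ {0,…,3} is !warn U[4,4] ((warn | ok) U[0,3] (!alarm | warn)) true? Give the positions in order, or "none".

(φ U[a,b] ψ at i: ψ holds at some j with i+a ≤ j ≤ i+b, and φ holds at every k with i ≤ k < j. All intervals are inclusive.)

0

Evaluate at each i in [0,3]:
  i=0: ✓ (rhs at j=4; lhs holds on [0,3])
  i=1: ✗ (lhs fails at k=4 before rhs at j=5)
  i=2: ✗ (lhs fails at k=4 before rhs at j=6)
  i=3: ✗ (no rhs in [7,7])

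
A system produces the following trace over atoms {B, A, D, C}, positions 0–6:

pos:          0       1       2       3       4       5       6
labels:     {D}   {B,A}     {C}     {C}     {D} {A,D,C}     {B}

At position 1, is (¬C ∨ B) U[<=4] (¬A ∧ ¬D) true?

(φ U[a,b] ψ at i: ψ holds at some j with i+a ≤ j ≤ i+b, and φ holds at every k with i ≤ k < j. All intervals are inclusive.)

Holds

Need some j in [1,5] with (¬A ∧ ¬D), and (¬C ∨ B) at every k in [1,j-1].
  j=1: (¬A ∧ ¬D) false.
  j=2: (¬A ∧ ¬D) holds; (¬C ∨ B) holds at every k in [1,1] → satisfied.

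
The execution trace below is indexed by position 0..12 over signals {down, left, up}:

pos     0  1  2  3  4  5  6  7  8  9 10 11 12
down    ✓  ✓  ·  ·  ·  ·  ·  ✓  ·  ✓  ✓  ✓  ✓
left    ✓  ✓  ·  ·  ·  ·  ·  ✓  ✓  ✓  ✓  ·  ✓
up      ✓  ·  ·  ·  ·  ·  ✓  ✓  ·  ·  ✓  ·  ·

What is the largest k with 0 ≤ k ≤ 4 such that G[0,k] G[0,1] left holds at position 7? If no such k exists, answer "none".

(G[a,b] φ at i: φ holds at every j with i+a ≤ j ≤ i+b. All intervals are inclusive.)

2

G[0,1] left must hold from j=7 onward; find where it first fails.
  j=7: holds
  j=8: holds
  j=9: holds
  j=10: fails
Holds on [7,9], so largest k = 2.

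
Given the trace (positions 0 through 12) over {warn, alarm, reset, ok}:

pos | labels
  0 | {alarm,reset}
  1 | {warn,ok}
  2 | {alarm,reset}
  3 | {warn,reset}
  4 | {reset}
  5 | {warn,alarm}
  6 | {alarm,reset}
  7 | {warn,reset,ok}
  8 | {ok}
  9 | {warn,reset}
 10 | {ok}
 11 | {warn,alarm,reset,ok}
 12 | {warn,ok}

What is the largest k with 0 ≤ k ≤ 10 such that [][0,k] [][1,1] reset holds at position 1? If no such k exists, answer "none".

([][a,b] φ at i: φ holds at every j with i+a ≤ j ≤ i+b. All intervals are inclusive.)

[][1,1] reset must hold from j=1 onward; find where it first fails.
  j=1: holds
  j=2: holds
  j=3: holds
  j=4: fails
Holds on [1,3], so largest k = 2.

2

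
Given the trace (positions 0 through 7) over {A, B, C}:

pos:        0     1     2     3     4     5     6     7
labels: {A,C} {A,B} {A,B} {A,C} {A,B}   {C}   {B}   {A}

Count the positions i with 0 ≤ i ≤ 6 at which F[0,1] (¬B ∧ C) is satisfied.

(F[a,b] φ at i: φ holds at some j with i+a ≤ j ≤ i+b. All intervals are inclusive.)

Evaluate at each i in [0,6]:
  i=0: ✓ (witness j=0)
  i=1: ✗ (none in [1,2])
  i=2: ✓ (witness j=3)
  i=3: ✓ (witness j=3)
  i=4: ✓ (witness j=5)
  i=5: ✓ (witness j=5)
  i=6: ✗ (none in [6,7])
Positions where it holds: {0, 2, 3, 4, 5} → 5.

5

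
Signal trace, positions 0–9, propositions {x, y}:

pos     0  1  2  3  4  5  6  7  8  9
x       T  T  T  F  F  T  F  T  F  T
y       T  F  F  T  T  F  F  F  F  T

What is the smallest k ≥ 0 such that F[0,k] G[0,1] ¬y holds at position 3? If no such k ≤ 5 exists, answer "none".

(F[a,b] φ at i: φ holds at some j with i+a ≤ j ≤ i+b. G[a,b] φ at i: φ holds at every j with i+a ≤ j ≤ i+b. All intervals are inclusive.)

2

Scan j = 3,4,… for G[0,1] ¬y:
  j=3: fails
  j=4: fails
  j=5: holds
First hit at j=5, so smallest k = 5-3 = 2.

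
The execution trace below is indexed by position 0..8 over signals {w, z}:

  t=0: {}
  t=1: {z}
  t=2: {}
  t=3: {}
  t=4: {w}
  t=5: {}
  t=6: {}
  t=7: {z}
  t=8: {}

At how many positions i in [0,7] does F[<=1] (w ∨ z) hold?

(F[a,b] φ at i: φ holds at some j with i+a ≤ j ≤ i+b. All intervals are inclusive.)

6

Evaluate at each i in [0,7]:
  i=0: ✓ (witness j=1)
  i=1: ✓ (witness j=1)
  i=2: ✗ (none in [2,3])
  i=3: ✓ (witness j=4)
  i=4: ✓ (witness j=4)
  i=5: ✗ (none in [5,6])
  i=6: ✓ (witness j=7)
  i=7: ✓ (witness j=7)
Positions where it holds: {0, 1, 3, 4, 6, 7} → 6.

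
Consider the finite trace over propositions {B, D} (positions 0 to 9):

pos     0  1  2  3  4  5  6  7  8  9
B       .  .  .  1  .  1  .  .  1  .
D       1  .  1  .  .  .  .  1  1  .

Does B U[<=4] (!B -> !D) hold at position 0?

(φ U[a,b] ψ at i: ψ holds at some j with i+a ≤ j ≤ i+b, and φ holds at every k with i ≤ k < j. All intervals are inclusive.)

Need some j in [0,4] with (!B -> !D), and B at every k in [0,j-1].
  j=0: (!B -> !D) false.
  j=1: (!B -> !D) holds, but B fails at k=0 → not this j.
  j=2: (!B -> !D) false.
  j=3: (!B -> !D) holds, but B fails at k=0 → not this j.
  j=4: (!B -> !D) holds, but B fails at k=0 → not this j.
No j in the window works → until fails.

Does not hold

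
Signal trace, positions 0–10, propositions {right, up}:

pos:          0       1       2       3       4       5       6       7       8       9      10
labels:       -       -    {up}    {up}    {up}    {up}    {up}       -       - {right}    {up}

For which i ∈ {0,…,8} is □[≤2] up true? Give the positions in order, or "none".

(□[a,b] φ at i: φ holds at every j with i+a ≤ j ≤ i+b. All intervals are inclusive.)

2, 3, 4

Evaluate at each i in [0,8]:
  i=0: ✗ (fails at j=0)
  i=1: ✗ (fails at j=1)
  i=2: ✓ (all of [2,4])
  i=3: ✓ (all of [3,5])
  i=4: ✓ (all of [4,6])
  i=5: ✗ (fails at j=7)
  i=6: ✗ (fails at j=7)
  i=7: ✗ (fails at j=7)
  i=8: ✗ (fails at j=8)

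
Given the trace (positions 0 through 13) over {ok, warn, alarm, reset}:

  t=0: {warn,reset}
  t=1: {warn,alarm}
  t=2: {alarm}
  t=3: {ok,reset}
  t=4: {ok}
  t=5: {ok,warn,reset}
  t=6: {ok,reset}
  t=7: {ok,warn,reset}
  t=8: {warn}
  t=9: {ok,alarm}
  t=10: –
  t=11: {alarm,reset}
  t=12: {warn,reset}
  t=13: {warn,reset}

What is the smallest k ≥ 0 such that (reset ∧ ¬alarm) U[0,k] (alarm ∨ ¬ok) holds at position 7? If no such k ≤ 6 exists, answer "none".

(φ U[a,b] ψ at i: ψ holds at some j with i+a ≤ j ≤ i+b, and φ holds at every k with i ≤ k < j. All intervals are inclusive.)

Need earliest j ≥ 7 with (alarm ∨ ¬ok), and (reset ∧ ¬alarm) at every k in [7,j-1].
  j=7: rhs fails.
  j=8: rhs holds; lhs holds on [7,7]. k = 1.

1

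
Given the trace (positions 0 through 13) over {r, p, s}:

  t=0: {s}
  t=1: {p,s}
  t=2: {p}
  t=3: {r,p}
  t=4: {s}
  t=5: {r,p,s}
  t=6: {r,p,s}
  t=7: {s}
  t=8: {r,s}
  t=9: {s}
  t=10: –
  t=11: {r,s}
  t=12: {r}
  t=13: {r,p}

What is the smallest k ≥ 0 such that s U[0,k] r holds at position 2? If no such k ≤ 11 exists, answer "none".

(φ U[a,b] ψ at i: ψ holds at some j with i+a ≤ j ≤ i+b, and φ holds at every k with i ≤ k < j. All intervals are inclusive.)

Need earliest j ≥ 2 with r, and s at every k in [2,j-1].
  j=2: rhs fails.
  j=3: rhs holds but lhs fails at k=2.
  j=4: rhs fails.
  j=5: rhs holds but lhs fails at k=2.
  j=6: rhs holds but lhs fails at k=2.
  j=7: rhs fails.
  j=8: rhs holds but lhs fails at k=2.
  j=9: rhs fails.
  j=10: rhs fails.
  j=11: rhs holds but lhs fails at k=2.
  j=12: rhs holds but lhs fails at k=2.
  j=13: rhs holds but lhs fails at k=2.
No witness within the range → none.

none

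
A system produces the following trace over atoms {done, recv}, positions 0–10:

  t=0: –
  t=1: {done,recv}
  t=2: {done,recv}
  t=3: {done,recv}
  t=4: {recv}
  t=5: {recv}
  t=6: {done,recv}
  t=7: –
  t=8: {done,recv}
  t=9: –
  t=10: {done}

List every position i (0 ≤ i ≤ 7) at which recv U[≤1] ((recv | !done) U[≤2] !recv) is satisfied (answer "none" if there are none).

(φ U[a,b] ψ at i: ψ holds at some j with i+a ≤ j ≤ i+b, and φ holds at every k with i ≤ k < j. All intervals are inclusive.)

Evaluate at each i in [0,7]:
  i=0: ✓ (rhs at j=0)
  i=1: ✗ (no rhs in [1,2])
  i=2: ✗ (no rhs in [2,3])
  i=3: ✗ (no rhs in [3,4])
  i=4: ✓ (rhs at j=5; lhs holds on [4,4])
  i=5: ✓ (rhs at j=5)
  i=6: ✓ (rhs at j=6)
  i=7: ✓ (rhs at j=7)

0, 4, 5, 6, 7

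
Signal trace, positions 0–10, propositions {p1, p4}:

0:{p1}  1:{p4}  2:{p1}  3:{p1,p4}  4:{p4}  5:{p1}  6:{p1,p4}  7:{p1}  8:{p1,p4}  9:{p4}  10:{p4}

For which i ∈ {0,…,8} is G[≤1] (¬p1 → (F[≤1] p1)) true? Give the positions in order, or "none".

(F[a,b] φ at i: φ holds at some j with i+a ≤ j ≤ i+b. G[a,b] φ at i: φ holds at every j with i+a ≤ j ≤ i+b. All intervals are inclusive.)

0, 1, 2, 3, 4, 5, 6, 7

Evaluate at each i in [0,8]:
  i=0: ✓ (all of [0,1])
  i=1: ✓ (all of [1,2])
  i=2: ✓ (all of [2,3])
  i=3: ✓ (all of [3,4])
  i=4: ✓ (all of [4,5])
  i=5: ✓ (all of [5,6])
  i=6: ✓ (all of [6,7])
  i=7: ✓ (all of [7,8])
  i=8: ✗ (fails at j=9)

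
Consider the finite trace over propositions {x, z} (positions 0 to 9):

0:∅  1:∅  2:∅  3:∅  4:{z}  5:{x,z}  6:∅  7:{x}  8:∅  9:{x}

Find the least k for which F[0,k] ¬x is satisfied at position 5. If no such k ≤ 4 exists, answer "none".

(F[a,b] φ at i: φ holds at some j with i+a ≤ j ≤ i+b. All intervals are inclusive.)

Scan j = 5,6,… for ¬x:
  j=5: fails
  j=6: holds
First hit at j=6, so smallest k = 6-5 = 1.

1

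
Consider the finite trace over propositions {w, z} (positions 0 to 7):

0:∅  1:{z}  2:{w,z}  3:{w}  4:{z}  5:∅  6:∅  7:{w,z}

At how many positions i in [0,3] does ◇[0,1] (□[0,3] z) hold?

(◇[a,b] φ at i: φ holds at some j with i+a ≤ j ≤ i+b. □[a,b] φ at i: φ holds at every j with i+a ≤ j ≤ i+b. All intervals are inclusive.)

Evaluate at each i in [0,3]:
  i=0: ✗ (none in [0,1])
  i=1: ✗ (none in [1,2])
  i=2: ✗ (none in [2,3])
  i=3: ✗ (none in [3,4])
Positions where it holds: {} → 0.

0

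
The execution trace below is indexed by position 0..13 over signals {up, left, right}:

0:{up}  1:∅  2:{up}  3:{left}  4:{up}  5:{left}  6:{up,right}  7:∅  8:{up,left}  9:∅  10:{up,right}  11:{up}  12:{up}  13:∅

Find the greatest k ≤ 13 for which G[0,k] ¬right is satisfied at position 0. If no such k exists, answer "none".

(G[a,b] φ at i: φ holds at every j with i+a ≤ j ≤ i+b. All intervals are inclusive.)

¬right must hold from j=0 onward; find where it first fails.
  j=0: holds
  j=1: holds
  j=2: holds
  j=3: holds
  j=4: holds
  j=5: holds
  j=6: fails
Holds on [0,5], so largest k = 5.

5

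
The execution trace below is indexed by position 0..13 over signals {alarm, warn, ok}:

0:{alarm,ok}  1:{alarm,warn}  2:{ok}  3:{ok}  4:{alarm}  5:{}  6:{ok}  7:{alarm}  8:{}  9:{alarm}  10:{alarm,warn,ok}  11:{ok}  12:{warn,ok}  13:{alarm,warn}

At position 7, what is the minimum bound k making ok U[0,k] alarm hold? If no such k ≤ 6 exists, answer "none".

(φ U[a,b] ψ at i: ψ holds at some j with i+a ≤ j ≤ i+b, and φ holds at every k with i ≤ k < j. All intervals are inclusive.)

0

Need earliest j ≥ 7 with alarm, and ok at every k in [7,j-1].
  j=7: rhs holds (empty prefix). k = 0.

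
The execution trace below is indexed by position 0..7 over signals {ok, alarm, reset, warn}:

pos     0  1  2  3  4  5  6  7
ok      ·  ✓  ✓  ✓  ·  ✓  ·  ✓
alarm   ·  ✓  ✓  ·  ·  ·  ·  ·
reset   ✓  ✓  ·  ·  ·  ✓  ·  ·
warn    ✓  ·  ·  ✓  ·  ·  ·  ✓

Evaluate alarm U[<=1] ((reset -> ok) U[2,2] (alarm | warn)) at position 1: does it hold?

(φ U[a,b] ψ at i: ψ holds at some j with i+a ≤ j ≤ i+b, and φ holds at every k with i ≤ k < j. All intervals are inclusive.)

Need some j in [1,2] with ((reset -> ok) U[2,2] (alarm | warn)), and alarm at every k in [1,j-1].
  j=1: ((reset -> ok) U[2,2] (alarm | warn)) holds; no prefix to check → satisfied.

Yes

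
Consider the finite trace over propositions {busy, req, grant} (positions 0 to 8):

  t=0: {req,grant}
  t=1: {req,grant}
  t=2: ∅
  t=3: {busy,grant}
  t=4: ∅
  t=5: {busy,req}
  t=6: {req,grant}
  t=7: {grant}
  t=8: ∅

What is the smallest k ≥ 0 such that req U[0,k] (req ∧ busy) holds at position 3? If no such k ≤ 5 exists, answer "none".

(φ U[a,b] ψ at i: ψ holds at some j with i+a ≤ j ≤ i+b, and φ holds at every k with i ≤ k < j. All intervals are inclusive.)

none

Need earliest j ≥ 3 with (req ∧ busy), and req at every k in [3,j-1].
  j=3: rhs fails.
  j=4: rhs fails.
  j=5: rhs holds but lhs fails at k=3.
  j=6: rhs fails.
  j=7: rhs fails.
  j=8: rhs fails.
No witness within the range → none.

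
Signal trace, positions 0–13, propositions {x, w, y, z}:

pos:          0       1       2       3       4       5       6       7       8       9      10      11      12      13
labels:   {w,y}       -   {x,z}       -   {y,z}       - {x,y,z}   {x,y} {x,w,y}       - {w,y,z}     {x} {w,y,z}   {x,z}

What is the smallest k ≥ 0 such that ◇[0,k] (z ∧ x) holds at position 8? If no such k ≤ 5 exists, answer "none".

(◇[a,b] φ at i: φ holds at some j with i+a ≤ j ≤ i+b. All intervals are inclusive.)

5

Scan j = 8,9,… for (z ∧ x):
  j=8: fails
  j=9: fails
  j=10: fails
  j=11: fails
  j=12: fails
  j=13: holds
First hit at j=13, so smallest k = 13-8 = 5.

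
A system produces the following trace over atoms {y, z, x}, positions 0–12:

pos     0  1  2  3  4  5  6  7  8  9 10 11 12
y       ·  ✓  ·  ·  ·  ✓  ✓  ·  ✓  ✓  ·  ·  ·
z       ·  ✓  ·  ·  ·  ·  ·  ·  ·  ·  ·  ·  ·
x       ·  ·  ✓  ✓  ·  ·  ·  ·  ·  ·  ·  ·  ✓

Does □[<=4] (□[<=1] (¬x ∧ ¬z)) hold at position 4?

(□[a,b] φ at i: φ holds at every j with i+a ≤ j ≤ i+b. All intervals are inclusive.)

True

Check □[<=1] (¬x ∧ ¬z) at every j in [4,8]:
  j=4: holds on [4,5]
  j=5: holds on [5,6]
  j=6: holds on [6,7]
  j=7: holds on [7,8]
  j=8: holds on [8,9]
All positions satisfy it → formula holds.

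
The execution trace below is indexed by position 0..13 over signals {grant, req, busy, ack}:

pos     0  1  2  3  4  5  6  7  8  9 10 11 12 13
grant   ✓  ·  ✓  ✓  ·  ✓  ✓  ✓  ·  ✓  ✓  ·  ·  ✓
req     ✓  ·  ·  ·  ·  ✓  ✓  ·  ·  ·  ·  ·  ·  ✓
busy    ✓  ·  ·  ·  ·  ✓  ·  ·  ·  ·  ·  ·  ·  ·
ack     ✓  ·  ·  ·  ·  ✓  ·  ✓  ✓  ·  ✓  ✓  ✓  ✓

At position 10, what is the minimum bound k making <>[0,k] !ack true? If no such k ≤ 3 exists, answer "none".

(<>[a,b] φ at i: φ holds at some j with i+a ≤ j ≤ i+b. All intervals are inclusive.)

none

Scan j = 10,11,… for !ack:
  j=10: fails
  j=11: fails
  j=12: fails
  j=13: fails
No j in [10,13] satisfies it → none.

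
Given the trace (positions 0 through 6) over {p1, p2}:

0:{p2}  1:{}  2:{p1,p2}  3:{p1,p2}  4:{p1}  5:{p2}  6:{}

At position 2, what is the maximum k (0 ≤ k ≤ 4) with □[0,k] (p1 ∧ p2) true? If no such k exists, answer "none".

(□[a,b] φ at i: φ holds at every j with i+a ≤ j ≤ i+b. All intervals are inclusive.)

(p1 ∧ p2) must hold from j=2 onward; find where it first fails.
  j=2: holds
  j=3: holds
  j=4: fails
Holds on [2,3], so largest k = 1.

1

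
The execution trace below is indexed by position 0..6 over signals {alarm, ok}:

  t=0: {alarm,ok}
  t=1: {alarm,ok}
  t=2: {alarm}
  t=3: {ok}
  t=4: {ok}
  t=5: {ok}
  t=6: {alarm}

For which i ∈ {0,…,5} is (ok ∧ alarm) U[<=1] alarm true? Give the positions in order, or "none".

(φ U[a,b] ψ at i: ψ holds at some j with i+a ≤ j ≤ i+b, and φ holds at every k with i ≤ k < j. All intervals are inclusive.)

0, 1, 2

Evaluate at each i in [0,5]:
  i=0: ✓ (rhs at j=0)
  i=1: ✓ (rhs at j=1)
  i=2: ✓ (rhs at j=2)
  i=3: ✗ (no rhs in [3,4])
  i=4: ✗ (no rhs in [4,5])
  i=5: ✗ (lhs fails at k=5 before rhs at j=6)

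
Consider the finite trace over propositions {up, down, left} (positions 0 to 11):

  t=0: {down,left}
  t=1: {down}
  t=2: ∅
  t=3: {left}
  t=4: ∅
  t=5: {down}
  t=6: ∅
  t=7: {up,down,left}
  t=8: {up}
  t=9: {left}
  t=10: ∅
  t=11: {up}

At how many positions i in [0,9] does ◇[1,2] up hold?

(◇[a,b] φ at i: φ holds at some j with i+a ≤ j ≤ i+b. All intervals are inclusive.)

4

Evaluate at each i in [0,9]:
  i=0: ✗ (none in [1,2])
  i=1: ✗ (none in [2,3])
  i=2: ✗ (none in [3,4])
  i=3: ✗ (none in [4,5])
  i=4: ✗ (none in [5,6])
  i=5: ✓ (witness j=7)
  i=6: ✓ (witness j=7)
  i=7: ✓ (witness j=8)
  i=8: ✗ (none in [9,10])
  i=9: ✓ (witness j=11)
Positions where it holds: {5, 6, 7, 9} → 4.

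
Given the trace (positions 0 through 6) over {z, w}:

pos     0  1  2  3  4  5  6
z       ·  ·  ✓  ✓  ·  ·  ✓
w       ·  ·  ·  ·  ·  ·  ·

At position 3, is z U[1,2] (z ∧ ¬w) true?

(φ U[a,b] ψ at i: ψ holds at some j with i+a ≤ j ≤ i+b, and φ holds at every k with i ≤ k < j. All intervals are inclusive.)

No

Need some j in [4,5] with (z ∧ ¬w), and z at every k in [3,j-1].
  j=4: (z ∧ ¬w) false.
  j=5: (z ∧ ¬w) false.
No j in the window works → until fails.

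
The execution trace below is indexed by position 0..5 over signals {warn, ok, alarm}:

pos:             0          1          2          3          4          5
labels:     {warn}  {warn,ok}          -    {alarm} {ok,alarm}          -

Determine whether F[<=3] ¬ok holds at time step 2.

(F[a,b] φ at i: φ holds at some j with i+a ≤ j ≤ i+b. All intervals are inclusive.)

Holds

Check ¬ok at each j in [2,5]:
  j=2: true
  j=3: true
  j=4: false
  j=5: true
Found at j=2 → formula holds.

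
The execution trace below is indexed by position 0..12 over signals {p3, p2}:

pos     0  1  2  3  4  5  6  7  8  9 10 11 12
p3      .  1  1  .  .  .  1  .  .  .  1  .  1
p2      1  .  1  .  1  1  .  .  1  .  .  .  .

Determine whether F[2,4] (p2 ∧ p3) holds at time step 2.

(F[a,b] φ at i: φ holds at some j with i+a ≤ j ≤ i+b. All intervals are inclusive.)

Check (p2 ∧ p3) at each j in [4,6]:
  j=4: false
  j=5: false
  j=6: false
No position in the window satisfies it → formula fails.

No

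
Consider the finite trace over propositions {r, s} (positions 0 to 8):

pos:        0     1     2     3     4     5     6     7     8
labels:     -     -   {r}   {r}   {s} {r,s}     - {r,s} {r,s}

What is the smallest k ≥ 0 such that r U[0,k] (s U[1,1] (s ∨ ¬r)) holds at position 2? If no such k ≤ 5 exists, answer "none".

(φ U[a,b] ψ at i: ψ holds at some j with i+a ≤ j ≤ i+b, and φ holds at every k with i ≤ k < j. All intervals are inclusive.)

Need earliest j ≥ 2 with (s U[1,1] (s ∨ ¬r)), and r at every k in [2,j-1].
  j=2: rhs fails.
  j=3: rhs fails.
  j=4: rhs holds; lhs holds on [2,3]. k = 2.

2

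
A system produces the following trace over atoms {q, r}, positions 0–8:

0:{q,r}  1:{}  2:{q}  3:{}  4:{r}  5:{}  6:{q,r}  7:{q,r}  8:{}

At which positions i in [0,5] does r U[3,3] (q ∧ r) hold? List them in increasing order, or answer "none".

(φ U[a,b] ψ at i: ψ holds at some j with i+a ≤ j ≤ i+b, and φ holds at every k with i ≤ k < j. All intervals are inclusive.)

Evaluate at each i in [0,5]:
  i=0: ✗ (no rhs in [3,3])
  i=1: ✗ (no rhs in [4,4])
  i=2: ✗ (no rhs in [5,5])
  i=3: ✗ (lhs fails at k=3 before rhs at j=6)
  i=4: ✗ (lhs fails at k=5 before rhs at j=7)
  i=5: ✗ (no rhs in [8,8])

none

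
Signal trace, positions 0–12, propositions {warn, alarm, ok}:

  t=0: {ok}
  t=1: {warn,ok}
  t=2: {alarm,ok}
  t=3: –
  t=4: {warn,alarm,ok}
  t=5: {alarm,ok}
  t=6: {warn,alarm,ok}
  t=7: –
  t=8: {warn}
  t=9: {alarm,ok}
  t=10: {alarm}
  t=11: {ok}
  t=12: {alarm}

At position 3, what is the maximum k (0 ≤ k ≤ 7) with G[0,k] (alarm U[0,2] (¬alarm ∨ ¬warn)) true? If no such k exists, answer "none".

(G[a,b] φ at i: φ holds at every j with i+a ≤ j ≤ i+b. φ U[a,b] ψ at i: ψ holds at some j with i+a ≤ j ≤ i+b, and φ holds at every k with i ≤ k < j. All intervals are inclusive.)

(alarm U[0,2] (¬alarm ∨ ¬warn)) must hold from j=3 onward; find where it first fails.
  j=3: holds
  j=4: holds
  j=5: holds
  j=6: holds
  j=7: holds
  j=8: holds
  j=9: holds
  j=10: holds
Holds through j=10; largest k = 7.

7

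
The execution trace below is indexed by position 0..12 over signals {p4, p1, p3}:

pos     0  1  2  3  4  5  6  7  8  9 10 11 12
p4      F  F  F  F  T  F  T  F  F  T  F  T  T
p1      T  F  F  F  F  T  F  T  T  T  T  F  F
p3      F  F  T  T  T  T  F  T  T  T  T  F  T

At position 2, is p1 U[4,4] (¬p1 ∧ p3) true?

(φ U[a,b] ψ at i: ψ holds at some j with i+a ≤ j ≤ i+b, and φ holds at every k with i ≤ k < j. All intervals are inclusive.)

False

Need some j in [6,6] with (¬p1 ∧ p3), and p1 at every k in [2,j-1].
  j=6: (¬p1 ∧ p3) false.
No j in the window works → until fails.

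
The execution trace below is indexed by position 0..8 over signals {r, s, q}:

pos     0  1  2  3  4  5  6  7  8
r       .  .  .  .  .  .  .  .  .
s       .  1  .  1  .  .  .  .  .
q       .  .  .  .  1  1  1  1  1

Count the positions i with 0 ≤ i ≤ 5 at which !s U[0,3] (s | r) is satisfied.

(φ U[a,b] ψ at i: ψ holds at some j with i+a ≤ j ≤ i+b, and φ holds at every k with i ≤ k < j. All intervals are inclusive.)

Evaluate at each i in [0,5]:
  i=0: ✓ (rhs at j=1; lhs holds on [0,0])
  i=1: ✓ (rhs at j=1)
  i=2: ✓ (rhs at j=3; lhs holds on [2,2])
  i=3: ✓ (rhs at j=3)
  i=4: ✗ (no rhs in [4,7])
  i=5: ✗ (no rhs in [5,8])
Positions where it holds: {0, 1, 2, 3} → 4.

4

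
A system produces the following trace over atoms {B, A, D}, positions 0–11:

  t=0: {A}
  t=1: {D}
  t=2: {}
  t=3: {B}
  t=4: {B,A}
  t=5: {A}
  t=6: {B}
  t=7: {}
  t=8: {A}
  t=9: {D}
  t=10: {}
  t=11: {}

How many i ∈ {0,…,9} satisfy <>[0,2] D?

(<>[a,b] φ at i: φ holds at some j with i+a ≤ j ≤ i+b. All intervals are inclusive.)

Evaluate at each i in [0,9]:
  i=0: ✓ (witness j=1)
  i=1: ✓ (witness j=1)
  i=2: ✗ (none in [2,4])
  i=3: ✗ (none in [3,5])
  i=4: ✗ (none in [4,6])
  i=5: ✗ (none in [5,7])
  i=6: ✗ (none in [6,8])
  i=7: ✓ (witness j=9)
  i=8: ✓ (witness j=9)
  i=9: ✓ (witness j=9)
Positions where it holds: {0, 1, 7, 8, 9} → 5.

5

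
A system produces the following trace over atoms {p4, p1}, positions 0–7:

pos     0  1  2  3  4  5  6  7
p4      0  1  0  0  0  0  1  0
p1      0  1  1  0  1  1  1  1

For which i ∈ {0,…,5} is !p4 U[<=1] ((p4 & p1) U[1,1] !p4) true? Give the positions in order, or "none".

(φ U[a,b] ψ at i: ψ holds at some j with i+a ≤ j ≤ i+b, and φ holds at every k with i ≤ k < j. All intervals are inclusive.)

0, 1, 5

Evaluate at each i in [0,5]:
  i=0: ✓ (rhs at j=1; lhs holds on [0,0])
  i=1: ✓ (rhs at j=1)
  i=2: ✗ (no rhs in [2,3])
  i=3: ✗ (no rhs in [3,4])
  i=4: ✗ (no rhs in [4,5])
  i=5: ✓ (rhs at j=6; lhs holds on [5,5])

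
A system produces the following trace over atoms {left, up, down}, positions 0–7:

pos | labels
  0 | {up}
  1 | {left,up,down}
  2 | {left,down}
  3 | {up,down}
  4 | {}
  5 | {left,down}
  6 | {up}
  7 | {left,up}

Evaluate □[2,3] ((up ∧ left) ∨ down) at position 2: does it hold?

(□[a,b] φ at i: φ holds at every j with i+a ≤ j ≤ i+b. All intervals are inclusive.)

Does not hold

Check ((up ∧ left) ∨ down) at every j in [4,5]:
  j=4: false
  j=5: true
Fails at j=4 → formula fails.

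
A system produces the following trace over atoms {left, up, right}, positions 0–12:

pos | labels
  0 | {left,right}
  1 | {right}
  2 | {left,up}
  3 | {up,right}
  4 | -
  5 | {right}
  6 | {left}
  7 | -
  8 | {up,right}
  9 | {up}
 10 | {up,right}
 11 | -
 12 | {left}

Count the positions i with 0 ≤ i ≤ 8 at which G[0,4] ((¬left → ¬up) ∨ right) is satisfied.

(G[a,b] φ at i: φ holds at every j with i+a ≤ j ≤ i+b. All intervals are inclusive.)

Evaluate at each i in [0,8]:
  i=0: ✓ (all of [0,4])
  i=1: ✓ (all of [1,5])
  i=2: ✓ (all of [2,6])
  i=3: ✓ (all of [3,7])
  i=4: ✓ (all of [4,8])
  i=5: ✗ (fails at j=9)
  i=6: ✗ (fails at j=9)
  i=7: ✗ (fails at j=9)
  i=8: ✗ (fails at j=9)
Positions where it holds: {0, 1, 2, 3, 4} → 5.

5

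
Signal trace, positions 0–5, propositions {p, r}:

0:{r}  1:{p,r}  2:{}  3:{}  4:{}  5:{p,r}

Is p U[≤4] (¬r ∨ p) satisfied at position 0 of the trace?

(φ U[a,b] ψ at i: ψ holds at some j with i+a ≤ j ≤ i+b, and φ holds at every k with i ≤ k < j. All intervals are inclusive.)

False

Need some j in [0,4] with (¬r ∨ p), and p at every k in [0,j-1].
  j=0: (¬r ∨ p) false.
  j=1: (¬r ∨ p) holds, but p fails at k=0 → not this j.
  j=2: (¬r ∨ p) holds, but p fails at k=0 → not this j.
  j=3: (¬r ∨ p) holds, but p fails at k=0 → not this j.
  j=4: (¬r ∨ p) holds, but p fails at k=0 → not this j.
No j in the window works → until fails.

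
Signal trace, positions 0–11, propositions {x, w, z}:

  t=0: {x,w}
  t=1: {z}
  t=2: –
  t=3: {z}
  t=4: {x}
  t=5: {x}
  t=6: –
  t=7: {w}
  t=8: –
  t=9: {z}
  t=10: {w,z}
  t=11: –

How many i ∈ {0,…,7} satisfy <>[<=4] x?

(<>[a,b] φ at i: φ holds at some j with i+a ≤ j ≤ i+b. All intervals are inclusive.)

Evaluate at each i in [0,7]:
  i=0: ✓ (witness j=0)
  i=1: ✓ (witness j=4)
  i=2: ✓ (witness j=4)
  i=3: ✓ (witness j=4)
  i=4: ✓ (witness j=4)
  i=5: ✓ (witness j=5)
  i=6: ✗ (none in [6,10])
  i=7: ✗ (none in [7,11])
Positions where it holds: {0, 1, 2, 3, 4, 5} → 6.

6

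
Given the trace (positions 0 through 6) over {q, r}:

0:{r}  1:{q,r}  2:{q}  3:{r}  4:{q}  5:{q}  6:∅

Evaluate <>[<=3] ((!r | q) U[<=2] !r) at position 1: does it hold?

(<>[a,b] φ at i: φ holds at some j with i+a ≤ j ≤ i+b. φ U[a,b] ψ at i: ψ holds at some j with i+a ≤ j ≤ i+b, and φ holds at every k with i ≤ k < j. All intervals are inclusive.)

Check ((!r | q) U[<=2] !r) at each j in [1,4]:
  j=1: holds
  j=2: holds
  j=3: fails
  j=4: holds
Found at j=1 → formula holds.

Holds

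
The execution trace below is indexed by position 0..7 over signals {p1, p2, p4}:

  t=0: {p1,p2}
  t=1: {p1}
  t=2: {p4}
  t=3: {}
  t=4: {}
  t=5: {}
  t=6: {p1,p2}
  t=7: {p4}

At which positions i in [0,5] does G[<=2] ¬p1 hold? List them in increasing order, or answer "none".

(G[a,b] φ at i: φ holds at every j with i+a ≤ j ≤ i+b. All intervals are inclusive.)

Evaluate at each i in [0,5]:
  i=0: ✗ (fails at j=0)
  i=1: ✗ (fails at j=1)
  i=2: ✓ (all of [2,4])
  i=3: ✓ (all of [3,5])
  i=4: ✗ (fails at j=6)
  i=5: ✗ (fails at j=6)

2, 3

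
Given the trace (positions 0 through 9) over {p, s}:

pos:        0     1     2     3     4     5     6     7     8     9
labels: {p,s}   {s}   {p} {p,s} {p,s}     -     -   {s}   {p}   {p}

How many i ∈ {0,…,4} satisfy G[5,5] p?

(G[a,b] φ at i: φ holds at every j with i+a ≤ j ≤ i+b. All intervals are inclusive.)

2

Evaluate at each i in [0,4]:
  i=0: ✗ (fails at j=5)
  i=1: ✗ (fails at j=6)
  i=2: ✗ (fails at j=7)
  i=3: ✓ (all of [8,8])
  i=4: ✓ (all of [9,9])
Positions where it holds: {3, 4} → 2.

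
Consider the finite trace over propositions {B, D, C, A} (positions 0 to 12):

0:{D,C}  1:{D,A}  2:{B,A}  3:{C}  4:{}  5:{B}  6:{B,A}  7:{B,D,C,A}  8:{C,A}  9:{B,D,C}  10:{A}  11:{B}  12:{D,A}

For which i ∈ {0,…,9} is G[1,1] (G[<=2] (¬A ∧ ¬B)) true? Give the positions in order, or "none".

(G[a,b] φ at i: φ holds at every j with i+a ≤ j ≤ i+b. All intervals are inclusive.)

Evaluate at each i in [0,9]:
  i=0: ✗ (fails at j=1)
  i=1: ✗ (fails at j=2)
  i=2: ✗ (fails at j=3)
  i=3: ✗ (fails at j=4)
  i=4: ✗ (fails at j=5)
  i=5: ✗ (fails at j=6)
  i=6: ✗ (fails at j=7)
  i=7: ✗ (fails at j=8)
  i=8: ✗ (fails at j=9)
  i=9: ✗ (fails at j=10)

none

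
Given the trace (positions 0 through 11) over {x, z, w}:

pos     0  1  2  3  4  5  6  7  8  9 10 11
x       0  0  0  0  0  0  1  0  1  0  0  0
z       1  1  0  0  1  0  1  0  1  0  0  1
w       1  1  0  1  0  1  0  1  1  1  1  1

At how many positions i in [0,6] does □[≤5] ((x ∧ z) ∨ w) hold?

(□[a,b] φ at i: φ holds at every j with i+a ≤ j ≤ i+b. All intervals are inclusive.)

2

Evaluate at each i in [0,6]:
  i=0: ✗ (fails at j=2)
  i=1: ✗ (fails at j=2)
  i=2: ✗ (fails at j=2)
  i=3: ✗ (fails at j=4)
  i=4: ✗ (fails at j=4)
  i=5: ✓ (all of [5,10])
  i=6: ✓ (all of [6,11])
Positions where it holds: {5, 6} → 2.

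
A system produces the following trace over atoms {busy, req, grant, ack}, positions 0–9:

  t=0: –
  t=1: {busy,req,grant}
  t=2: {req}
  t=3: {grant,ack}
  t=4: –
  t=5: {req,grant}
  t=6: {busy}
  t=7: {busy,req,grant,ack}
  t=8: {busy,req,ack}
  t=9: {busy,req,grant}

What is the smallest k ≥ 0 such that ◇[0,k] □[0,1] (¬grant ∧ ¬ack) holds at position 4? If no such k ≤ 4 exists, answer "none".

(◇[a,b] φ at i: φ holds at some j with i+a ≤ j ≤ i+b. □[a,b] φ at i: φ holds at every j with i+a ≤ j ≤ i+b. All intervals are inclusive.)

none

Scan j = 4,5,… for □[0,1] (¬grant ∧ ¬ack):
  j=4: fails
  j=5: fails
  j=6: fails
  j=7: fails
  j=8: fails
No j in [4,8] satisfies it → none.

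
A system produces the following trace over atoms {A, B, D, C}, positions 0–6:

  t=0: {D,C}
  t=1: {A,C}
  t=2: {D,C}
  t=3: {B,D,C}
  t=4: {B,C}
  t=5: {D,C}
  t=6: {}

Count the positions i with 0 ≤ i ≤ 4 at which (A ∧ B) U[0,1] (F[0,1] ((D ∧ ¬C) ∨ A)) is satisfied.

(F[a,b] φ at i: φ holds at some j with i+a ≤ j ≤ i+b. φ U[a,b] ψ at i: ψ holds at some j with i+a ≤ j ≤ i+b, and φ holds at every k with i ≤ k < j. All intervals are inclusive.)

Evaluate at each i in [0,4]:
  i=0: ✓ (rhs at j=0)
  i=1: ✓ (rhs at j=1)
  i=2: ✗ (no rhs in [2,3])
  i=3: ✗ (no rhs in [3,4])
  i=4: ✗ (no rhs in [4,5])
Positions where it holds: {0, 1} → 2.

2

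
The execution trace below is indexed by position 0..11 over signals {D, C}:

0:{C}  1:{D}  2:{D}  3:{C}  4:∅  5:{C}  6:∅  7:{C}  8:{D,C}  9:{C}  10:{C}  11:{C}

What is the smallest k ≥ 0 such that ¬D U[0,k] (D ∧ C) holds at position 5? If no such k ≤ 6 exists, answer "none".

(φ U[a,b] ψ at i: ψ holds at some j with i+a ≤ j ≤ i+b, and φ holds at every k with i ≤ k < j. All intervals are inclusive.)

Need earliest j ≥ 5 with (D ∧ C), and ¬D at every k in [5,j-1].
  j=5: rhs fails.
  j=6: rhs fails.
  j=7: rhs fails.
  j=8: rhs holds; lhs holds on [5,7]. k = 3.

3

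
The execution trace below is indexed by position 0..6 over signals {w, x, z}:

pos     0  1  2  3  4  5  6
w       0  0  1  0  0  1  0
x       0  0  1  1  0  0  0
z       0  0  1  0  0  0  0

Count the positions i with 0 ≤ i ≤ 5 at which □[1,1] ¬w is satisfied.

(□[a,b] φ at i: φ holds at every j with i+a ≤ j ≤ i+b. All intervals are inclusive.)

Evaluate at each i in [0,5]:
  i=0: ✓ (all of [1,1])
  i=1: ✗ (fails at j=2)
  i=2: ✓ (all of [3,3])
  i=3: ✓ (all of [4,4])
  i=4: ✗ (fails at j=5)
  i=5: ✓ (all of [6,6])
Positions where it holds: {0, 2, 3, 5} → 4.

4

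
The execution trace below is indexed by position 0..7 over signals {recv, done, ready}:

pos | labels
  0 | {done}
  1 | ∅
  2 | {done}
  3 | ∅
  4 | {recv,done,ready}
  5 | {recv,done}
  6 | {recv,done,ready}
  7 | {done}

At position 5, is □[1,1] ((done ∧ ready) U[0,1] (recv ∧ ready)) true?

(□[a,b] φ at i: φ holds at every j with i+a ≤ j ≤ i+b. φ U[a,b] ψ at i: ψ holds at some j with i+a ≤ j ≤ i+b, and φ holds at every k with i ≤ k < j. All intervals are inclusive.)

Check ((done ∧ ready) U[0,1] (recv ∧ ready)) at every j in [6,6]:
  j=6: holds
All positions satisfy it → formula holds.

Yes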